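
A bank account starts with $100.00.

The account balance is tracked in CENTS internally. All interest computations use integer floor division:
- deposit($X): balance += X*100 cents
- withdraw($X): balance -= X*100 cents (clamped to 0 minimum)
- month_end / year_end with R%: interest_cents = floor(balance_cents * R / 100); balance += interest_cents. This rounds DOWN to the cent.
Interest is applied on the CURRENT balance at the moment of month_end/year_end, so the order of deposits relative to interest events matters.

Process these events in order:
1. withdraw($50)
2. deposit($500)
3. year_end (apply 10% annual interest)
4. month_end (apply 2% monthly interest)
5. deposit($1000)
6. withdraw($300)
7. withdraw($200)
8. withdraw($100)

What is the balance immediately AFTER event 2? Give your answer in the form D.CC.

Answer: 550.00

Derivation:
After 1 (withdraw($50)): balance=$50.00 total_interest=$0.00
After 2 (deposit($500)): balance=$550.00 total_interest=$0.00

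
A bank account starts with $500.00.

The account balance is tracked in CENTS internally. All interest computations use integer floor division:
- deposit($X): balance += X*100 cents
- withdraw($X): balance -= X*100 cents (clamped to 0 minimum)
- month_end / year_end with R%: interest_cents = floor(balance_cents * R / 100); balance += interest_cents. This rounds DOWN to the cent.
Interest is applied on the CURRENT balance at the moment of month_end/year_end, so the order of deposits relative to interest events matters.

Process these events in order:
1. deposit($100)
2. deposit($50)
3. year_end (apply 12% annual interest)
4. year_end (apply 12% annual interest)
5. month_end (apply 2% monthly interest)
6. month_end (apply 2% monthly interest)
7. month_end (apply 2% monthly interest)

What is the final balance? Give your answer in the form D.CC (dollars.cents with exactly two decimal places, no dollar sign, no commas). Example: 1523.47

Answer: 865.25

Derivation:
After 1 (deposit($100)): balance=$600.00 total_interest=$0.00
After 2 (deposit($50)): balance=$650.00 total_interest=$0.00
After 3 (year_end (apply 12% annual interest)): balance=$728.00 total_interest=$78.00
After 4 (year_end (apply 12% annual interest)): balance=$815.36 total_interest=$165.36
After 5 (month_end (apply 2% monthly interest)): balance=$831.66 total_interest=$181.66
After 6 (month_end (apply 2% monthly interest)): balance=$848.29 total_interest=$198.29
After 7 (month_end (apply 2% monthly interest)): balance=$865.25 total_interest=$215.25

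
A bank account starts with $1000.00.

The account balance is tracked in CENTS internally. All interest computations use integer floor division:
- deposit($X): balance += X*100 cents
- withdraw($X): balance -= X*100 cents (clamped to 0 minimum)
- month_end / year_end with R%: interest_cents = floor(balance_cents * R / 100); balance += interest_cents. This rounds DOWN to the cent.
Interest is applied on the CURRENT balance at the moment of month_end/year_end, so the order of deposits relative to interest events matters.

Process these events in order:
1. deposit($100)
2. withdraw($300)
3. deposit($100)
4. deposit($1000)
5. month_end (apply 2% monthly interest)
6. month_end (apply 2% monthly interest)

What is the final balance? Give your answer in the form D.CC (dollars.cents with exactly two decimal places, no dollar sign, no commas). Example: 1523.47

After 1 (deposit($100)): balance=$1100.00 total_interest=$0.00
After 2 (withdraw($300)): balance=$800.00 total_interest=$0.00
After 3 (deposit($100)): balance=$900.00 total_interest=$0.00
After 4 (deposit($1000)): balance=$1900.00 total_interest=$0.00
After 5 (month_end (apply 2% monthly interest)): balance=$1938.00 total_interest=$38.00
After 6 (month_end (apply 2% monthly interest)): balance=$1976.76 total_interest=$76.76

Answer: 1976.76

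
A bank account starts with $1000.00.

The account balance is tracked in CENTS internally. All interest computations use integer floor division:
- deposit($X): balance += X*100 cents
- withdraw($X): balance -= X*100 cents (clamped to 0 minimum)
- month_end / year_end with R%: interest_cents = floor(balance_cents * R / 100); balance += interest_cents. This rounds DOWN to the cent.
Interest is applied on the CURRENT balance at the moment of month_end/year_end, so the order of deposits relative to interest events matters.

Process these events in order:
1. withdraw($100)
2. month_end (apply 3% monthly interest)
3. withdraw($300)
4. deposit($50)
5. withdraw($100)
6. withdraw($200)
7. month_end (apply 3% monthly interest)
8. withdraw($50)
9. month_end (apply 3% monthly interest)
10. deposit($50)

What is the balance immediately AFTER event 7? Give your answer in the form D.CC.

Answer: 388.31

Derivation:
After 1 (withdraw($100)): balance=$900.00 total_interest=$0.00
After 2 (month_end (apply 3% monthly interest)): balance=$927.00 total_interest=$27.00
After 3 (withdraw($300)): balance=$627.00 total_interest=$27.00
After 4 (deposit($50)): balance=$677.00 total_interest=$27.00
After 5 (withdraw($100)): balance=$577.00 total_interest=$27.00
After 6 (withdraw($200)): balance=$377.00 total_interest=$27.00
After 7 (month_end (apply 3% monthly interest)): balance=$388.31 total_interest=$38.31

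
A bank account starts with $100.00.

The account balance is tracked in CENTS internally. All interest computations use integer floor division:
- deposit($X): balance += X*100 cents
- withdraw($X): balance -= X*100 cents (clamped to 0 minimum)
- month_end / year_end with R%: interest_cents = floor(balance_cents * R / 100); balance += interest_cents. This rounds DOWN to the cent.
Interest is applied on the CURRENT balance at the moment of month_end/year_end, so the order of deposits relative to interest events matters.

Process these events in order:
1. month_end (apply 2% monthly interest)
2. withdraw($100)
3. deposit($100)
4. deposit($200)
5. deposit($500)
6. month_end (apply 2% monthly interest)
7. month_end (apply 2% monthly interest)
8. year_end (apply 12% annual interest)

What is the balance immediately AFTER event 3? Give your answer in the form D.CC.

Answer: 102.00

Derivation:
After 1 (month_end (apply 2% monthly interest)): balance=$102.00 total_interest=$2.00
After 2 (withdraw($100)): balance=$2.00 total_interest=$2.00
After 3 (deposit($100)): balance=$102.00 total_interest=$2.00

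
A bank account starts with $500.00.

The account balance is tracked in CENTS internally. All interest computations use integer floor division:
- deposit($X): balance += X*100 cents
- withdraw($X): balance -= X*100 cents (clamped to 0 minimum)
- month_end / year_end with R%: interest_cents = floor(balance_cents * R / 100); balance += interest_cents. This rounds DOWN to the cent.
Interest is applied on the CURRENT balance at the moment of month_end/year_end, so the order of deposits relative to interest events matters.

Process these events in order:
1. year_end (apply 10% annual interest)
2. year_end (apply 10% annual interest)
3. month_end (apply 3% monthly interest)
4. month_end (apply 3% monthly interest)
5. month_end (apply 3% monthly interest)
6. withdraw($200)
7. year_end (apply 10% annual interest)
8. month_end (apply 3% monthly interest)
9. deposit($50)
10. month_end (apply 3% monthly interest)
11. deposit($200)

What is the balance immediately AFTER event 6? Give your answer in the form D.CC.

Answer: 461.09

Derivation:
After 1 (year_end (apply 10% annual interest)): balance=$550.00 total_interest=$50.00
After 2 (year_end (apply 10% annual interest)): balance=$605.00 total_interest=$105.00
After 3 (month_end (apply 3% monthly interest)): balance=$623.15 total_interest=$123.15
After 4 (month_end (apply 3% monthly interest)): balance=$641.84 total_interest=$141.84
After 5 (month_end (apply 3% monthly interest)): balance=$661.09 total_interest=$161.09
After 6 (withdraw($200)): balance=$461.09 total_interest=$161.09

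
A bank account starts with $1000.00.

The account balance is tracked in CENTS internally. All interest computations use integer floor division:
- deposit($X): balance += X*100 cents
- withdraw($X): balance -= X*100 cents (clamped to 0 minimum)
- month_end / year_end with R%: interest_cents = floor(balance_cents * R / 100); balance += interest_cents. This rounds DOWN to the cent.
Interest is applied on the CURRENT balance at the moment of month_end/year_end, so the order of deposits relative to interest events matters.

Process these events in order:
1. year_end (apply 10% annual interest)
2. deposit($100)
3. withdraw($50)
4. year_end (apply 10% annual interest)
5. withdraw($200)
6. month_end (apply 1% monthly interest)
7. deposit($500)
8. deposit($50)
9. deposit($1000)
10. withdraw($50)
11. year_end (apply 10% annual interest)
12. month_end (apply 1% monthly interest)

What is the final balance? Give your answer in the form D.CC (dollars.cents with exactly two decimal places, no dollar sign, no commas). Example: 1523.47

After 1 (year_end (apply 10% annual interest)): balance=$1100.00 total_interest=$100.00
After 2 (deposit($100)): balance=$1200.00 total_interest=$100.00
After 3 (withdraw($50)): balance=$1150.00 total_interest=$100.00
After 4 (year_end (apply 10% annual interest)): balance=$1265.00 total_interest=$215.00
After 5 (withdraw($200)): balance=$1065.00 total_interest=$215.00
After 6 (month_end (apply 1% monthly interest)): balance=$1075.65 total_interest=$225.65
After 7 (deposit($500)): balance=$1575.65 total_interest=$225.65
After 8 (deposit($50)): balance=$1625.65 total_interest=$225.65
After 9 (deposit($1000)): balance=$2625.65 total_interest=$225.65
After 10 (withdraw($50)): balance=$2575.65 total_interest=$225.65
After 11 (year_end (apply 10% annual interest)): balance=$2833.21 total_interest=$483.21
After 12 (month_end (apply 1% monthly interest)): balance=$2861.54 total_interest=$511.54

Answer: 2861.54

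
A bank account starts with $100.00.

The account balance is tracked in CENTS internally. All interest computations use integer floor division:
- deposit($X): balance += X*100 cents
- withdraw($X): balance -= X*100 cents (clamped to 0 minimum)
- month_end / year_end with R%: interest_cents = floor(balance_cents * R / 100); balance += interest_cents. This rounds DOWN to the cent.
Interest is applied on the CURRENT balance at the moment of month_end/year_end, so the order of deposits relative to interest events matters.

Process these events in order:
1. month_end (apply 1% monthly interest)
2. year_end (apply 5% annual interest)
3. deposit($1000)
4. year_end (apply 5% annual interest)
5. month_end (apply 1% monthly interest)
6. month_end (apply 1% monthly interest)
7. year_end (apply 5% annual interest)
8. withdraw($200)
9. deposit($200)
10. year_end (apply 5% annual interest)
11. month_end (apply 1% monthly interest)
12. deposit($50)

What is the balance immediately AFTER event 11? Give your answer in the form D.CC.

Answer: 1319.16

Derivation:
After 1 (month_end (apply 1% monthly interest)): balance=$101.00 total_interest=$1.00
After 2 (year_end (apply 5% annual interest)): balance=$106.05 total_interest=$6.05
After 3 (deposit($1000)): balance=$1106.05 total_interest=$6.05
After 4 (year_end (apply 5% annual interest)): balance=$1161.35 total_interest=$61.35
After 5 (month_end (apply 1% monthly interest)): balance=$1172.96 total_interest=$72.96
After 6 (month_end (apply 1% monthly interest)): balance=$1184.68 total_interest=$84.68
After 7 (year_end (apply 5% annual interest)): balance=$1243.91 total_interest=$143.91
After 8 (withdraw($200)): balance=$1043.91 total_interest=$143.91
After 9 (deposit($200)): balance=$1243.91 total_interest=$143.91
After 10 (year_end (apply 5% annual interest)): balance=$1306.10 total_interest=$206.10
After 11 (month_end (apply 1% monthly interest)): balance=$1319.16 total_interest=$219.16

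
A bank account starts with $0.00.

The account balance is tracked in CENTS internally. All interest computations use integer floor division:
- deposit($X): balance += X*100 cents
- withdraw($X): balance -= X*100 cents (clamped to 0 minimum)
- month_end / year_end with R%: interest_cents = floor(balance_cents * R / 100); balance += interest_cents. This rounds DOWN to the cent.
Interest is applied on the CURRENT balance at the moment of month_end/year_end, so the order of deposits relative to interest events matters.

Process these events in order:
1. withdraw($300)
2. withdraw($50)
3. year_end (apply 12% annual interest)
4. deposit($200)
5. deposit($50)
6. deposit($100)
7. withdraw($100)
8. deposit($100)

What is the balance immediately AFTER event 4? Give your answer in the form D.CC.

Answer: 200.00

Derivation:
After 1 (withdraw($300)): balance=$0.00 total_interest=$0.00
After 2 (withdraw($50)): balance=$0.00 total_interest=$0.00
After 3 (year_end (apply 12% annual interest)): balance=$0.00 total_interest=$0.00
After 4 (deposit($200)): balance=$200.00 total_interest=$0.00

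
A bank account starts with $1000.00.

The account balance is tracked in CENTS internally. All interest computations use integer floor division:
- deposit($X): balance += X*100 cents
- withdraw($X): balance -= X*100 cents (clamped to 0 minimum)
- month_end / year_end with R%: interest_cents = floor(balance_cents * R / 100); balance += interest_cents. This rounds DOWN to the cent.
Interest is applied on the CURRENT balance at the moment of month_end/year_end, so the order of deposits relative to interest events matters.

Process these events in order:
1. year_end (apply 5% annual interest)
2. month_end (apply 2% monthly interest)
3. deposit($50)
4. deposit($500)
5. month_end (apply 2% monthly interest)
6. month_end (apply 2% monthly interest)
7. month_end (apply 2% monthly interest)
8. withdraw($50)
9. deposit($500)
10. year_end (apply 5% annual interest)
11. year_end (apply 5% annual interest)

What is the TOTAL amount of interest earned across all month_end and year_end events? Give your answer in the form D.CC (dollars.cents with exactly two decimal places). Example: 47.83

Answer: 392.64

Derivation:
After 1 (year_end (apply 5% annual interest)): balance=$1050.00 total_interest=$50.00
After 2 (month_end (apply 2% monthly interest)): balance=$1071.00 total_interest=$71.00
After 3 (deposit($50)): balance=$1121.00 total_interest=$71.00
After 4 (deposit($500)): balance=$1621.00 total_interest=$71.00
After 5 (month_end (apply 2% monthly interest)): balance=$1653.42 total_interest=$103.42
After 6 (month_end (apply 2% monthly interest)): balance=$1686.48 total_interest=$136.48
After 7 (month_end (apply 2% monthly interest)): balance=$1720.20 total_interest=$170.20
After 8 (withdraw($50)): balance=$1670.20 total_interest=$170.20
After 9 (deposit($500)): balance=$2170.20 total_interest=$170.20
After 10 (year_end (apply 5% annual interest)): balance=$2278.71 total_interest=$278.71
After 11 (year_end (apply 5% annual interest)): balance=$2392.64 total_interest=$392.64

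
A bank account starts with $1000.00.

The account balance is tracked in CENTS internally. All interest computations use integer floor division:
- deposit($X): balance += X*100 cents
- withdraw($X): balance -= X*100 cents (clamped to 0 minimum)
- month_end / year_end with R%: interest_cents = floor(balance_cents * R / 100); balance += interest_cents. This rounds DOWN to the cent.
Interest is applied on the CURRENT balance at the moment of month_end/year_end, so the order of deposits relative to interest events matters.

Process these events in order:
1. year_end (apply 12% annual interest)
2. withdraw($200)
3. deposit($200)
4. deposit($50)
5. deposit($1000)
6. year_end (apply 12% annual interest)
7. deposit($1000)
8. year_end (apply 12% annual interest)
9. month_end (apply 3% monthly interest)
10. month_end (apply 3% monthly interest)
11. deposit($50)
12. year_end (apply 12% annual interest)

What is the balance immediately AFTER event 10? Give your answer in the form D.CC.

Answer: 4076.01

Derivation:
After 1 (year_end (apply 12% annual interest)): balance=$1120.00 total_interest=$120.00
After 2 (withdraw($200)): balance=$920.00 total_interest=$120.00
After 3 (deposit($200)): balance=$1120.00 total_interest=$120.00
After 4 (deposit($50)): balance=$1170.00 total_interest=$120.00
After 5 (deposit($1000)): balance=$2170.00 total_interest=$120.00
After 6 (year_end (apply 12% annual interest)): balance=$2430.40 total_interest=$380.40
After 7 (deposit($1000)): balance=$3430.40 total_interest=$380.40
After 8 (year_end (apply 12% annual interest)): balance=$3842.04 total_interest=$792.04
After 9 (month_end (apply 3% monthly interest)): balance=$3957.30 total_interest=$907.30
After 10 (month_end (apply 3% monthly interest)): balance=$4076.01 total_interest=$1026.01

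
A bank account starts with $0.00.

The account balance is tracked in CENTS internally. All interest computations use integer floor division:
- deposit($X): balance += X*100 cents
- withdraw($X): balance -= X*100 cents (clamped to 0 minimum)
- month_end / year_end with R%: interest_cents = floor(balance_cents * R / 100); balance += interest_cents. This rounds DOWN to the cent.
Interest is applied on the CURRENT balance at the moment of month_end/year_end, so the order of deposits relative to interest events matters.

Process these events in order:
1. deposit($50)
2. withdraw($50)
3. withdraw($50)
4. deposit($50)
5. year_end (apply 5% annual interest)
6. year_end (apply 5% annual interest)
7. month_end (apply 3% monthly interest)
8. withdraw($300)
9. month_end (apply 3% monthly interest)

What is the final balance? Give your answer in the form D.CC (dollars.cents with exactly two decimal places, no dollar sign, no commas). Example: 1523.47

Answer: 0.00

Derivation:
After 1 (deposit($50)): balance=$50.00 total_interest=$0.00
After 2 (withdraw($50)): balance=$0.00 total_interest=$0.00
After 3 (withdraw($50)): balance=$0.00 total_interest=$0.00
After 4 (deposit($50)): balance=$50.00 total_interest=$0.00
After 5 (year_end (apply 5% annual interest)): balance=$52.50 total_interest=$2.50
After 6 (year_end (apply 5% annual interest)): balance=$55.12 total_interest=$5.12
After 7 (month_end (apply 3% monthly interest)): balance=$56.77 total_interest=$6.77
After 8 (withdraw($300)): balance=$0.00 total_interest=$6.77
After 9 (month_end (apply 3% monthly interest)): balance=$0.00 total_interest=$6.77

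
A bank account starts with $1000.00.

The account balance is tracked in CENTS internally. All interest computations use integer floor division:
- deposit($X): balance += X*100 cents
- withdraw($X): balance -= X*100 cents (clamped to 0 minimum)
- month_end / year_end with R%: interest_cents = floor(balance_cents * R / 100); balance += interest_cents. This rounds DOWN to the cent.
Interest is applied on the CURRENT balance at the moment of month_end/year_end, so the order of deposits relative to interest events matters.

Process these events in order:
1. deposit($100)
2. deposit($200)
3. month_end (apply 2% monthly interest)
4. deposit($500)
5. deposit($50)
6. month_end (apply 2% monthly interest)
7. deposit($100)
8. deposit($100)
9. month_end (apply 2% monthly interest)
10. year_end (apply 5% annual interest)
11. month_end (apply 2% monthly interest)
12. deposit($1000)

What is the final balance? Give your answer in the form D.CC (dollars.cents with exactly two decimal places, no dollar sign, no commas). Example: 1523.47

Answer: 3308.84

Derivation:
After 1 (deposit($100)): balance=$1100.00 total_interest=$0.00
After 2 (deposit($200)): balance=$1300.00 total_interest=$0.00
After 3 (month_end (apply 2% monthly interest)): balance=$1326.00 total_interest=$26.00
After 4 (deposit($500)): balance=$1826.00 total_interest=$26.00
After 5 (deposit($50)): balance=$1876.00 total_interest=$26.00
After 6 (month_end (apply 2% monthly interest)): balance=$1913.52 total_interest=$63.52
After 7 (deposit($100)): balance=$2013.52 total_interest=$63.52
After 8 (deposit($100)): balance=$2113.52 total_interest=$63.52
After 9 (month_end (apply 2% monthly interest)): balance=$2155.79 total_interest=$105.79
After 10 (year_end (apply 5% annual interest)): balance=$2263.57 total_interest=$213.57
After 11 (month_end (apply 2% monthly interest)): balance=$2308.84 total_interest=$258.84
After 12 (deposit($1000)): balance=$3308.84 total_interest=$258.84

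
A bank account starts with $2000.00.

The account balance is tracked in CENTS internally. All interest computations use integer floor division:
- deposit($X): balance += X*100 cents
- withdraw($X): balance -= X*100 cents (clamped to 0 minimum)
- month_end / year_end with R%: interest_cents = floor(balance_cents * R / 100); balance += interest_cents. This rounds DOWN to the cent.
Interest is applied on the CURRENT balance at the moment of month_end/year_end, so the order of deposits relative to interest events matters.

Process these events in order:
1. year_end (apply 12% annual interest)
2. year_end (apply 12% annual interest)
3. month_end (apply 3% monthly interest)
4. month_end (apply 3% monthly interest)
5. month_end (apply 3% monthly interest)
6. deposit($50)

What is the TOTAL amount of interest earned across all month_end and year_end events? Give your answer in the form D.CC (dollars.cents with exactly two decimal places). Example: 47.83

Answer: 741.42

Derivation:
After 1 (year_end (apply 12% annual interest)): balance=$2240.00 total_interest=$240.00
After 2 (year_end (apply 12% annual interest)): balance=$2508.80 total_interest=$508.80
After 3 (month_end (apply 3% monthly interest)): balance=$2584.06 total_interest=$584.06
After 4 (month_end (apply 3% monthly interest)): balance=$2661.58 total_interest=$661.58
After 5 (month_end (apply 3% monthly interest)): balance=$2741.42 total_interest=$741.42
After 6 (deposit($50)): balance=$2791.42 total_interest=$741.42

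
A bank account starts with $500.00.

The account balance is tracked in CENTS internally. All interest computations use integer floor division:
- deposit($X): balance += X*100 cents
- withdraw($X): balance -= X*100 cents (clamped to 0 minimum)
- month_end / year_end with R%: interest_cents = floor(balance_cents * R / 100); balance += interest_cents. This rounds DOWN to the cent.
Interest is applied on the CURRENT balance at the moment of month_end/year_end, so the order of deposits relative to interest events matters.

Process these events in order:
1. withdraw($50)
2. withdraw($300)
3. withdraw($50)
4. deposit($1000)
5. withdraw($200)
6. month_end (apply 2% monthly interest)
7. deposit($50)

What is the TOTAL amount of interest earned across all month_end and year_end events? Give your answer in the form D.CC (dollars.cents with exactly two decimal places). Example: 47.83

Answer: 18.00

Derivation:
After 1 (withdraw($50)): balance=$450.00 total_interest=$0.00
After 2 (withdraw($300)): balance=$150.00 total_interest=$0.00
After 3 (withdraw($50)): balance=$100.00 total_interest=$0.00
After 4 (deposit($1000)): balance=$1100.00 total_interest=$0.00
After 5 (withdraw($200)): balance=$900.00 total_interest=$0.00
After 6 (month_end (apply 2% monthly interest)): balance=$918.00 total_interest=$18.00
After 7 (deposit($50)): balance=$968.00 total_interest=$18.00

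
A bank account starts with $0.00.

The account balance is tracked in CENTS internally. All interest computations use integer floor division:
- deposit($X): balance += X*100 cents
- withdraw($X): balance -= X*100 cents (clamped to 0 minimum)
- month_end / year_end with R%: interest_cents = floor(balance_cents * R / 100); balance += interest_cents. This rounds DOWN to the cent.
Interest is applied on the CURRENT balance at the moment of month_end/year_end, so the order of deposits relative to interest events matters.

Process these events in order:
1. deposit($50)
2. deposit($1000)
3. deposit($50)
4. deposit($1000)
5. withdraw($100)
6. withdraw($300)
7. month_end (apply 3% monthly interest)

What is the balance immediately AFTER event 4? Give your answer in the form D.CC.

Answer: 2100.00

Derivation:
After 1 (deposit($50)): balance=$50.00 total_interest=$0.00
After 2 (deposit($1000)): balance=$1050.00 total_interest=$0.00
After 3 (deposit($50)): balance=$1100.00 total_interest=$0.00
After 4 (deposit($1000)): balance=$2100.00 total_interest=$0.00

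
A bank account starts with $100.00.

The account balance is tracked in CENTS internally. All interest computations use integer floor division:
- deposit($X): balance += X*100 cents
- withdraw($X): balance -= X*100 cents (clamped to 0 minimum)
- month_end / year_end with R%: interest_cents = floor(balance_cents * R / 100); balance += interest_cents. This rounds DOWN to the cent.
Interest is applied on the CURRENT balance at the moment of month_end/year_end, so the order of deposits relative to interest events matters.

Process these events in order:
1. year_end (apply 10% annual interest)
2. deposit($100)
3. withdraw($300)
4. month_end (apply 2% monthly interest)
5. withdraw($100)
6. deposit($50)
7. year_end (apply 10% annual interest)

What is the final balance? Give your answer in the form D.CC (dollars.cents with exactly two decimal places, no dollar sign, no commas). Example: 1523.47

After 1 (year_end (apply 10% annual interest)): balance=$110.00 total_interest=$10.00
After 2 (deposit($100)): balance=$210.00 total_interest=$10.00
After 3 (withdraw($300)): balance=$0.00 total_interest=$10.00
After 4 (month_end (apply 2% monthly interest)): balance=$0.00 total_interest=$10.00
After 5 (withdraw($100)): balance=$0.00 total_interest=$10.00
After 6 (deposit($50)): balance=$50.00 total_interest=$10.00
After 7 (year_end (apply 10% annual interest)): balance=$55.00 total_interest=$15.00

Answer: 55.00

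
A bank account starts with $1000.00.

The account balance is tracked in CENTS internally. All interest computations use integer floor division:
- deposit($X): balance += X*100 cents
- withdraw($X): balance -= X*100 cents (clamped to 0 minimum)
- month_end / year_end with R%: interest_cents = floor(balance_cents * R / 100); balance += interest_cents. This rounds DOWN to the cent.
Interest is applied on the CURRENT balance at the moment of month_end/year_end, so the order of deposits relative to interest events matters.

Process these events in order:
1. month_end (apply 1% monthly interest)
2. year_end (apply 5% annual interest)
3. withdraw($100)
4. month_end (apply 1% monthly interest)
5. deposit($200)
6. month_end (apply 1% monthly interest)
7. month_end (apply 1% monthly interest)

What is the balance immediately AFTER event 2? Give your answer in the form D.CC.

Answer: 1060.50

Derivation:
After 1 (month_end (apply 1% monthly interest)): balance=$1010.00 total_interest=$10.00
After 2 (year_end (apply 5% annual interest)): balance=$1060.50 total_interest=$60.50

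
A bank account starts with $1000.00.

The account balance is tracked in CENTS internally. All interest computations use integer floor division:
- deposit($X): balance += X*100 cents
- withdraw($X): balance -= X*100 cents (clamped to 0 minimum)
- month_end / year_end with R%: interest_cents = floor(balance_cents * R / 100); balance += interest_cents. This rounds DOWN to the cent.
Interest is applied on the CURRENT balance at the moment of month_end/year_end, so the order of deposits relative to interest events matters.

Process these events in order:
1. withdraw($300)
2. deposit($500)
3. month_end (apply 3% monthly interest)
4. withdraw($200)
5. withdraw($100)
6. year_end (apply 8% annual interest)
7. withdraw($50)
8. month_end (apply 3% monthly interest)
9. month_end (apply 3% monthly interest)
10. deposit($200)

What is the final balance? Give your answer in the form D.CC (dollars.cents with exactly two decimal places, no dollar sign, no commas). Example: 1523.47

Answer: 1219.39

Derivation:
After 1 (withdraw($300)): balance=$700.00 total_interest=$0.00
After 2 (deposit($500)): balance=$1200.00 total_interest=$0.00
After 3 (month_end (apply 3% monthly interest)): balance=$1236.00 total_interest=$36.00
After 4 (withdraw($200)): balance=$1036.00 total_interest=$36.00
After 5 (withdraw($100)): balance=$936.00 total_interest=$36.00
After 6 (year_end (apply 8% annual interest)): balance=$1010.88 total_interest=$110.88
After 7 (withdraw($50)): balance=$960.88 total_interest=$110.88
After 8 (month_end (apply 3% monthly interest)): balance=$989.70 total_interest=$139.70
After 9 (month_end (apply 3% monthly interest)): balance=$1019.39 total_interest=$169.39
After 10 (deposit($200)): balance=$1219.39 total_interest=$169.39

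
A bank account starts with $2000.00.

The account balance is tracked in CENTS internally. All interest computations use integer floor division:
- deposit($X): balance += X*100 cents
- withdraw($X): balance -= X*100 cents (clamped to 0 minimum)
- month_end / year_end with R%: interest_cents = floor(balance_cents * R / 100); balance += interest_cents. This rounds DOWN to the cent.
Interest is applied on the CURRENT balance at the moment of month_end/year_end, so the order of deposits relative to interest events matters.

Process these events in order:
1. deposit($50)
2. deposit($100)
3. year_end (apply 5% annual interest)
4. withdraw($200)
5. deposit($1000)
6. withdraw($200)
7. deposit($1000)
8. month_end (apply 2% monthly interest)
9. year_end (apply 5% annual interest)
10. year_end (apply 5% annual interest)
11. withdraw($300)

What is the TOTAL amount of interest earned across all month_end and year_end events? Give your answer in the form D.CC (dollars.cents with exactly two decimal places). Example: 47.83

After 1 (deposit($50)): balance=$2050.00 total_interest=$0.00
After 2 (deposit($100)): balance=$2150.00 total_interest=$0.00
After 3 (year_end (apply 5% annual interest)): balance=$2257.50 total_interest=$107.50
After 4 (withdraw($200)): balance=$2057.50 total_interest=$107.50
After 5 (deposit($1000)): balance=$3057.50 total_interest=$107.50
After 6 (withdraw($200)): balance=$2857.50 total_interest=$107.50
After 7 (deposit($1000)): balance=$3857.50 total_interest=$107.50
After 8 (month_end (apply 2% monthly interest)): balance=$3934.65 total_interest=$184.65
After 9 (year_end (apply 5% annual interest)): balance=$4131.38 total_interest=$381.38
After 10 (year_end (apply 5% annual interest)): balance=$4337.94 total_interest=$587.94
After 11 (withdraw($300)): balance=$4037.94 total_interest=$587.94

Answer: 587.94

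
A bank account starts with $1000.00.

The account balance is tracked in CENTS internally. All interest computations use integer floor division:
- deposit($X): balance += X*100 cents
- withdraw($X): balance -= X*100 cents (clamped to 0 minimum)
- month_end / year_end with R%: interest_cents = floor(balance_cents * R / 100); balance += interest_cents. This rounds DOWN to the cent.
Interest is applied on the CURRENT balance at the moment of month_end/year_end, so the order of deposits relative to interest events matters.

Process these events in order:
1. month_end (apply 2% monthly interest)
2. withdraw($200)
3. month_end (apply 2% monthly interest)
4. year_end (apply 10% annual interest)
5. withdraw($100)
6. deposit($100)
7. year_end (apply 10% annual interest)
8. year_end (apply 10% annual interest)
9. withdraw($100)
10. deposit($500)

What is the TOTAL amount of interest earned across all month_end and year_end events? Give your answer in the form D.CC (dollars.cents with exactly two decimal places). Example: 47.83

After 1 (month_end (apply 2% monthly interest)): balance=$1020.00 total_interest=$20.00
After 2 (withdraw($200)): balance=$820.00 total_interest=$20.00
After 3 (month_end (apply 2% monthly interest)): balance=$836.40 total_interest=$36.40
After 4 (year_end (apply 10% annual interest)): balance=$920.04 total_interest=$120.04
After 5 (withdraw($100)): balance=$820.04 total_interest=$120.04
After 6 (deposit($100)): balance=$920.04 total_interest=$120.04
After 7 (year_end (apply 10% annual interest)): balance=$1012.04 total_interest=$212.04
After 8 (year_end (apply 10% annual interest)): balance=$1113.24 total_interest=$313.24
After 9 (withdraw($100)): balance=$1013.24 total_interest=$313.24
After 10 (deposit($500)): balance=$1513.24 total_interest=$313.24

Answer: 313.24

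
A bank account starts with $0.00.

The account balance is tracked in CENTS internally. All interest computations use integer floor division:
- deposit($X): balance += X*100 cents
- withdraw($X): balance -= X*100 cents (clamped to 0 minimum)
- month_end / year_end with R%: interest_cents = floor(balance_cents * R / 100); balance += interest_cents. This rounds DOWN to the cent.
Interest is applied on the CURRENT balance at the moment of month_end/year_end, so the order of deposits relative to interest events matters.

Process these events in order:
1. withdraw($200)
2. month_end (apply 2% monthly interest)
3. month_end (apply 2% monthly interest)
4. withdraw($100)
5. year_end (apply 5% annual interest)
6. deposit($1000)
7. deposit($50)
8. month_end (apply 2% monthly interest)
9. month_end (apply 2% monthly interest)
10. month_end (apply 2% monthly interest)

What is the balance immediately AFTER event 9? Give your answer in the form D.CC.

Answer: 1092.42

Derivation:
After 1 (withdraw($200)): balance=$0.00 total_interest=$0.00
After 2 (month_end (apply 2% monthly interest)): balance=$0.00 total_interest=$0.00
After 3 (month_end (apply 2% monthly interest)): balance=$0.00 total_interest=$0.00
After 4 (withdraw($100)): balance=$0.00 total_interest=$0.00
After 5 (year_end (apply 5% annual interest)): balance=$0.00 total_interest=$0.00
After 6 (deposit($1000)): balance=$1000.00 total_interest=$0.00
After 7 (deposit($50)): balance=$1050.00 total_interest=$0.00
After 8 (month_end (apply 2% monthly interest)): balance=$1071.00 total_interest=$21.00
After 9 (month_end (apply 2% monthly interest)): balance=$1092.42 total_interest=$42.42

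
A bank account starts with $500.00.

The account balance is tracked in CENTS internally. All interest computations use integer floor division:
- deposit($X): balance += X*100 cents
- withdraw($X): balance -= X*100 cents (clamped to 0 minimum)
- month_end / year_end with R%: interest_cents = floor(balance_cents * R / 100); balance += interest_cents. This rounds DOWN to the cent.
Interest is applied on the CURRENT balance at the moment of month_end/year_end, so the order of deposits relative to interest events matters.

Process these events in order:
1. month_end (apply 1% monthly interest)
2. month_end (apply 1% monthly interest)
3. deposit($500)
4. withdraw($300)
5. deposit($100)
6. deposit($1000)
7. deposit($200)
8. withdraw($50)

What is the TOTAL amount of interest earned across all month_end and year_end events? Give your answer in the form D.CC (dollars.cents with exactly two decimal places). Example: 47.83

After 1 (month_end (apply 1% monthly interest)): balance=$505.00 total_interest=$5.00
After 2 (month_end (apply 1% monthly interest)): balance=$510.05 total_interest=$10.05
After 3 (deposit($500)): balance=$1010.05 total_interest=$10.05
After 4 (withdraw($300)): balance=$710.05 total_interest=$10.05
After 5 (deposit($100)): balance=$810.05 total_interest=$10.05
After 6 (deposit($1000)): balance=$1810.05 total_interest=$10.05
After 7 (deposit($200)): balance=$2010.05 total_interest=$10.05
After 8 (withdraw($50)): balance=$1960.05 total_interest=$10.05

Answer: 10.05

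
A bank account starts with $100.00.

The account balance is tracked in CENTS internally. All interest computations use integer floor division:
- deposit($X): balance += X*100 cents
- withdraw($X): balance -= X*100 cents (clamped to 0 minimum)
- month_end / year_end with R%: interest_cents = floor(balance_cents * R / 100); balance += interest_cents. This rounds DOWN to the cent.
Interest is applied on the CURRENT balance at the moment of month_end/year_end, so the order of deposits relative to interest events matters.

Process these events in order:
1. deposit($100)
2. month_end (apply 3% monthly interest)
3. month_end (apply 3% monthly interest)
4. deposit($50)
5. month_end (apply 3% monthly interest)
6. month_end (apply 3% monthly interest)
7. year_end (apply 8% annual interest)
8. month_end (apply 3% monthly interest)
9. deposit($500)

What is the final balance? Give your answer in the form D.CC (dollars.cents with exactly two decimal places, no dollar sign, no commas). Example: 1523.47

Answer: 809.40

Derivation:
After 1 (deposit($100)): balance=$200.00 total_interest=$0.00
After 2 (month_end (apply 3% monthly interest)): balance=$206.00 total_interest=$6.00
After 3 (month_end (apply 3% monthly interest)): balance=$212.18 total_interest=$12.18
After 4 (deposit($50)): balance=$262.18 total_interest=$12.18
After 5 (month_end (apply 3% monthly interest)): balance=$270.04 total_interest=$20.04
After 6 (month_end (apply 3% monthly interest)): balance=$278.14 total_interest=$28.14
After 7 (year_end (apply 8% annual interest)): balance=$300.39 total_interest=$50.39
After 8 (month_end (apply 3% monthly interest)): balance=$309.40 total_interest=$59.40
After 9 (deposit($500)): balance=$809.40 total_interest=$59.40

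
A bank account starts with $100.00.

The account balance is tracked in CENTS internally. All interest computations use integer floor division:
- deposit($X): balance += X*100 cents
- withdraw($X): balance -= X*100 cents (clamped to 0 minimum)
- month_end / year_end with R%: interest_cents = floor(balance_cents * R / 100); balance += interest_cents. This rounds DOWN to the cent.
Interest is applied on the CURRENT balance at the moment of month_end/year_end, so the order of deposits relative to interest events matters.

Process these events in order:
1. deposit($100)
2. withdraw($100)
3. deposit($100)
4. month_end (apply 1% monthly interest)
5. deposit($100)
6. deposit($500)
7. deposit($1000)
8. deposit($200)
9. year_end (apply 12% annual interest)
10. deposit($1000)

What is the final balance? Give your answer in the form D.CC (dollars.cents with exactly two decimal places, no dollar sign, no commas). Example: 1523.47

After 1 (deposit($100)): balance=$200.00 total_interest=$0.00
After 2 (withdraw($100)): balance=$100.00 total_interest=$0.00
After 3 (deposit($100)): balance=$200.00 total_interest=$0.00
After 4 (month_end (apply 1% monthly interest)): balance=$202.00 total_interest=$2.00
After 5 (deposit($100)): balance=$302.00 total_interest=$2.00
After 6 (deposit($500)): balance=$802.00 total_interest=$2.00
After 7 (deposit($1000)): balance=$1802.00 total_interest=$2.00
After 8 (deposit($200)): balance=$2002.00 total_interest=$2.00
After 9 (year_end (apply 12% annual interest)): balance=$2242.24 total_interest=$242.24
After 10 (deposit($1000)): balance=$3242.24 total_interest=$242.24

Answer: 3242.24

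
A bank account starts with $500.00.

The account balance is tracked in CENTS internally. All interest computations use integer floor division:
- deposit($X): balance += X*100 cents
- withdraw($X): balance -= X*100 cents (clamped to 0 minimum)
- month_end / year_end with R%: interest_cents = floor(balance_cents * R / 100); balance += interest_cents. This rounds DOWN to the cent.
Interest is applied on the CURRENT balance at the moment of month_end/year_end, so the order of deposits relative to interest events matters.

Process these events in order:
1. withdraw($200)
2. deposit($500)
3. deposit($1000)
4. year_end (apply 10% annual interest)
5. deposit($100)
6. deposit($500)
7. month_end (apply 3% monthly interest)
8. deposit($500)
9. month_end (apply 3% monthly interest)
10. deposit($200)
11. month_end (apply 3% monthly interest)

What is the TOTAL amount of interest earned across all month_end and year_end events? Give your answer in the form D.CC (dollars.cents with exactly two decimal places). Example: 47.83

After 1 (withdraw($200)): balance=$300.00 total_interest=$0.00
After 2 (deposit($500)): balance=$800.00 total_interest=$0.00
After 3 (deposit($1000)): balance=$1800.00 total_interest=$0.00
After 4 (year_end (apply 10% annual interest)): balance=$1980.00 total_interest=$180.00
After 5 (deposit($100)): balance=$2080.00 total_interest=$180.00
After 6 (deposit($500)): balance=$2580.00 total_interest=$180.00
After 7 (month_end (apply 3% monthly interest)): balance=$2657.40 total_interest=$257.40
After 8 (deposit($500)): balance=$3157.40 total_interest=$257.40
After 9 (month_end (apply 3% monthly interest)): balance=$3252.12 total_interest=$352.12
After 10 (deposit($200)): balance=$3452.12 total_interest=$352.12
After 11 (month_end (apply 3% monthly interest)): balance=$3555.68 total_interest=$455.68

Answer: 455.68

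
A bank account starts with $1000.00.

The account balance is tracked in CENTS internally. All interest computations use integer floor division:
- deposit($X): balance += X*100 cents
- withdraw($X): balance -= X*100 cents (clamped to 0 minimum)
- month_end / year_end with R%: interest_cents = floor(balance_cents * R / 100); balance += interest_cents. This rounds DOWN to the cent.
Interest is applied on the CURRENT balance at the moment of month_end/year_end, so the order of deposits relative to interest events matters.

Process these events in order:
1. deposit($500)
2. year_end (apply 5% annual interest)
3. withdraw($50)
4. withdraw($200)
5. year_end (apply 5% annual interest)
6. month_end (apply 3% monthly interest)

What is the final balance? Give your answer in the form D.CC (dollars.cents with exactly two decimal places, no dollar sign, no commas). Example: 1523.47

Answer: 1432.98

Derivation:
After 1 (deposit($500)): balance=$1500.00 total_interest=$0.00
After 2 (year_end (apply 5% annual interest)): balance=$1575.00 total_interest=$75.00
After 3 (withdraw($50)): balance=$1525.00 total_interest=$75.00
After 4 (withdraw($200)): balance=$1325.00 total_interest=$75.00
After 5 (year_end (apply 5% annual interest)): balance=$1391.25 total_interest=$141.25
After 6 (month_end (apply 3% monthly interest)): balance=$1432.98 total_interest=$182.98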